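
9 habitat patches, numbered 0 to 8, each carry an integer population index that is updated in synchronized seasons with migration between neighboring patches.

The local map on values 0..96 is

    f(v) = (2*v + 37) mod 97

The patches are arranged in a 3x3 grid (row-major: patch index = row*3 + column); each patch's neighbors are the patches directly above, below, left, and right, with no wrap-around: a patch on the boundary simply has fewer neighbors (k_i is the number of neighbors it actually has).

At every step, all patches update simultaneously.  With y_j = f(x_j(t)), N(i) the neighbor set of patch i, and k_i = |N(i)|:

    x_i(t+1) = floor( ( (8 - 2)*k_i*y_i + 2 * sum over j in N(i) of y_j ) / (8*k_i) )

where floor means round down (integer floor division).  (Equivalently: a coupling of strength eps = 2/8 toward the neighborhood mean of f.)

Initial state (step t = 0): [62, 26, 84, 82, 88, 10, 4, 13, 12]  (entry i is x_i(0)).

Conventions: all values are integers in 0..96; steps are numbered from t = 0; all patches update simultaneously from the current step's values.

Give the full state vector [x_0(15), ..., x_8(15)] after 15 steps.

Simulating step by step:
t=0: [62, 26, 84, 82, 88, 10, 4, 13, 12]
t=1: [60, 74, 26, 15, 27, 50, 42, 57, 60]
t=2: [64, 86, 82, 64, 83, 50, 33, 55, 56]
t=3: [61, 18, 12, 57, 17, 35, 19, 43, 50]
t=4: [62, 70, 56, 57, 63, 21, 66, 35, 34]
t=5: [64, 75, 58, 57, 63, 69, 62, 19, 17]
t=6: [69, 83, 63, 57, 68, 74, 64, 73, 72]
t=7: [66, 25, 61, 59, 71, 84, 68, 83, 84]
t=8: [72, 83, 58, 62, 71, 21, 65, 20, 10]
t=9: [72, 25, 53, 67, 75, 75, 70, 75, 62]
t=10: [83, 83, 56, 76, 88, 84, 80, 87, 70]
t=11: [19, 13, 41, 71, 22, 20, 15, 21, 63]
t=12: [74, 62, 34, 80, 79, 71, 70, 77, 69]
t=13: [74, 56, 24, 16, 15, 68, 72, 83, 80]
t=14: [81, 59, 79, 71, 63, 69, 72, 19, 12]
t=15: [21, 49, 17, 74, 67, 69, 82, 73, 64]

Answer: [21, 49, 17, 74, 67, 69, 82, 73, 64]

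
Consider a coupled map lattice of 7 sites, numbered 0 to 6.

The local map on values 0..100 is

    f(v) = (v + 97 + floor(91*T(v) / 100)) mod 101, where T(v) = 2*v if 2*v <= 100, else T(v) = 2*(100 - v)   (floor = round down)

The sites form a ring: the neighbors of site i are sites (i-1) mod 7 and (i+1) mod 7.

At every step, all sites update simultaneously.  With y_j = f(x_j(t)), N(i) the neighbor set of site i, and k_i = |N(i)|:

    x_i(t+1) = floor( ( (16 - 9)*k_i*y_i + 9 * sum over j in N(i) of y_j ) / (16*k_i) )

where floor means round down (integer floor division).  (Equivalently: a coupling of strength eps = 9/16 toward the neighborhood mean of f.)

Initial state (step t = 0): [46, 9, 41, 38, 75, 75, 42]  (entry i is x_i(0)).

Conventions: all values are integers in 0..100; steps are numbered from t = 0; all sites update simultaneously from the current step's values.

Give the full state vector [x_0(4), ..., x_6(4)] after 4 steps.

Answer: [44, 59, 44, 25, 23, 17, 21]

Derivation:
t=0: [46, 9, 41, 38, 75, 75, 42]
t=1: [20, 18, 10, 7, 11, 14, 16]
t=2: [47, 41, 27, 20, 25, 34, 42]
t=3: [18, 32, 48, 61, 69, 62, 38]
t=4: [44, 59, 44, 25, 23, 17, 21]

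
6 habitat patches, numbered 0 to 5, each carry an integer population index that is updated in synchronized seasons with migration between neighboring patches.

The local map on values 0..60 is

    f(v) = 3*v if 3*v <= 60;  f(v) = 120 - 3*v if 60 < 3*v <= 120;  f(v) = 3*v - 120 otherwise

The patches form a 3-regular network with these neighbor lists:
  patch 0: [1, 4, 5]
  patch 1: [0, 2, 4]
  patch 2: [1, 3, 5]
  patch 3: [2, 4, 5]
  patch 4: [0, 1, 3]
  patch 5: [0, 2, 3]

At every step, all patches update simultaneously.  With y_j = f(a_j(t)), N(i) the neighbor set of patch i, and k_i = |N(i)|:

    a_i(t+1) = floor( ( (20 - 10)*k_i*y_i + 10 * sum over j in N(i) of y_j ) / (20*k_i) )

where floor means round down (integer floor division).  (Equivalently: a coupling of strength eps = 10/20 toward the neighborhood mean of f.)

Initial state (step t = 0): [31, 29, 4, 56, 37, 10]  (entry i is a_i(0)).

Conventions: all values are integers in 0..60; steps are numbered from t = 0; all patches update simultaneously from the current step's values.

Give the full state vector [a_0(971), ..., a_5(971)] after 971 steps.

Simulating step by step:
t=0: [31, 29, 4, 56, 37, 10]
t=1: [25, 24, 24, 32, 22, 29]
t=2: [45, 48, 41, 34, 46, 36]
t=3: [16, 18, 10, 14, 18, 12]
t=4: [48, 49, 37, 41, 51, 38]
t=5: [23, 24, 10, 9, 25, 9]
t=6: [45, 45, 32, 30, 43, 31]
t=7: [16, 15, 24, 25, 14, 25]
t=8: [46, 45, 46, 45, 44, 46]
t=9: [16, 15, 17, 15, 14, 17]
t=10: [47, 46, 49, 46, 44, 49]
t=11: [20, 19, 24, 20, 15, 24]
t=12: [55, 54, 51, 53, 52, 52]
t=13: [41, 40, 36, 37, 39, 37]
t=14: [3, 3, 9, 8, 3, 8]
t=15: [11, 12, 23, 22, 11, 22]
t=16: [37, 37, 49, 50, 37, 50]
t=17: [12, 12, 25, 26, 12, 26]
t=18: [37, 37, 42, 41, 37, 41]
t=19: [8, 8, 5, 4, 8, 4]
t=20: [22, 22, 15, 14, 22, 14]
t=21: [52, 52, 45, 44, 52, 44]
t=22: [32, 32, 17, 16, 32, 16]
t=23: [28, 28, 45, 44, 28, 44]
t=24: [32, 32, 17, 16, 32, 16]

Answer: [28, 28, 45, 44, 28, 44]
Key observation: The state at step 22, [32, 32, 17, 16, 32, 16], reappears at step 24: the system is in a cycle of period 2 from step 22 on.  Therefore the state at step 971 equals the state at step 22 + ((971 - 22) mod 2) = 23, which is [28, 28, 45, 44, 28, 44].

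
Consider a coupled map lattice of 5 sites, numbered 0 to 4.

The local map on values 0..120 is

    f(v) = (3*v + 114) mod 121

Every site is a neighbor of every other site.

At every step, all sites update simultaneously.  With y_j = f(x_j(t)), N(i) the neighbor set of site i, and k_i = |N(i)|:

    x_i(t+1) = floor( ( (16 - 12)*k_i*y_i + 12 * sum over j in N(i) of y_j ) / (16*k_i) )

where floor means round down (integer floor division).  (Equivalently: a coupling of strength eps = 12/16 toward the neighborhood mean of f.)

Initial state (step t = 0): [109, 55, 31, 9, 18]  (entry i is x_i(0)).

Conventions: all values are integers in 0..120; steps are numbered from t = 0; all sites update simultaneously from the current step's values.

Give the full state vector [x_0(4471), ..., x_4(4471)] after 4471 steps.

Answer: [53, 53, 53, 53, 53]
Key observation: The state at step 2, [31, 31, 31, 31, 31], reappears at step 7: the system is in a cycle of period 5 from step 2 on.  Therefore the state at step 4471 equals the state at step 2 + ((4471 - 2) mod 5) = 6, which is [53, 53, 53, 53, 53].

Derivation:
t=0: [109, 55, 31, 9, 18]
t=1: [55, 52, 55, 51, 53]
t=2: [31, 31, 31, 31, 31]
t=3: [86, 86, 86, 86, 86]
t=4: [9, 9, 9, 9, 9]
t=5: [20, 20, 20, 20, 20]
t=6: [53, 53, 53, 53, 53]
t=7: [31, 31, 31, 31, 31]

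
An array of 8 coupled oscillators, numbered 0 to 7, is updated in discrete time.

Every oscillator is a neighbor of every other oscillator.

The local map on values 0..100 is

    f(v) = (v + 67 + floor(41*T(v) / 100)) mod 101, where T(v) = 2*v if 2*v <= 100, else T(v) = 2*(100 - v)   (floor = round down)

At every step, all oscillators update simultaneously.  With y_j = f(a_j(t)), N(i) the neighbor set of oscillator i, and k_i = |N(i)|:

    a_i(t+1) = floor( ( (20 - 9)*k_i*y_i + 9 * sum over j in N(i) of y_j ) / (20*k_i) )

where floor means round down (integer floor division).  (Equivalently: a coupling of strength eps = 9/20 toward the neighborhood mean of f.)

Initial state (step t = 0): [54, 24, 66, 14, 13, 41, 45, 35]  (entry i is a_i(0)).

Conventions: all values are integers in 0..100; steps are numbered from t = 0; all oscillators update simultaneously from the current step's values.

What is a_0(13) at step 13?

Answer: a_0(13) = 58

Derivation:
t=0: [54, 24, 66, 14, 13, 41, 45, 35]
t=1: [54, 31, 55, 71, 70, 46, 50, 41]
t=2: [53, 36, 53, 54, 54, 49, 53, 45]
t=3: [54, 41, 54, 54, 54, 53, 54, 49]
t=4: [55, 47, 55, 55, 55, 55, 55, 54]
t=5: [56, 53, 56, 56, 56, 56, 56, 56]
t=6: [57, 57, 57, 57, 57, 57, 57, 57]
t=7: [58, 58, 58, 58, 58, 58, 58, 58]
t=8: [58, 58, 58, 58, 58, 58, 58, 58]
t=9: [58, 58, 58, 58, 58, 58, 58, 58]
t=10: [58, 58, 58, 58, 58, 58, 58, 58]
t=11: [58, 58, 58, 58, 58, 58, 58, 58]
t=12: [58, 58, 58, 58, 58, 58, 58, 58]
t=13: [58, 58, 58, 58, 58, 58, 58, 58]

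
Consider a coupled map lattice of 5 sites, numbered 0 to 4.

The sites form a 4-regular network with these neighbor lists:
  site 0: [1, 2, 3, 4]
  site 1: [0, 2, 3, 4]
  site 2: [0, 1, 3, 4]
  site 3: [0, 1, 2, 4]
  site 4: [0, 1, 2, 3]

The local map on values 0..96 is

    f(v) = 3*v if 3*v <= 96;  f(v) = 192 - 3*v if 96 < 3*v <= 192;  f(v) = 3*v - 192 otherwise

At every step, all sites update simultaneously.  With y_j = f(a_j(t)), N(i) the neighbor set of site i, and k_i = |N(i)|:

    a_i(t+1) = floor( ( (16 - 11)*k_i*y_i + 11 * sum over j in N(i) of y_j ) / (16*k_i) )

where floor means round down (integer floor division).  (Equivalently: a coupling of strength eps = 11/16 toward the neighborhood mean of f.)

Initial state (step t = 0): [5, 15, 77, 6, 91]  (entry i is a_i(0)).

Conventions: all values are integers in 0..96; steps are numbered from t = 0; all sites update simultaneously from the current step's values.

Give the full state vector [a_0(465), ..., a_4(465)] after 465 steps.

Simulating step by step:
t=0: [5, 15, 77, 6, 91]
t=1: [36, 40, 39, 36, 45]
t=2: [75, 74, 74, 75, 71]
t=3: [29, 29, 29, 29, 28]
t=4: [86, 86, 86, 86, 86]
t=5: [66, 66, 66, 66, 66]
t=6: [6, 6, 6, 6, 6]
t=7: [18, 18, 18, 18, 18]
t=8: [54, 54, 54, 54, 54]
t=9: [30, 30, 30, 30, 30]
t=10: [90, 90, 90, 90, 90]
t=11: [78, 78, 78, 78, 78]
t=12: [42, 42, 42, 42, 42]
t=13: [66, 66, 66, 66, 66]

Answer: [30, 30, 30, 30, 30]
Key observation: The state at step 5, [66, 66, 66, 66, 66], reappears at step 13: the system is in a cycle of period 8 from step 5 on.  Therefore the state at step 465 equals the state at step 5 + ((465 - 5) mod 8) = 9, which is [30, 30, 30, 30, 30].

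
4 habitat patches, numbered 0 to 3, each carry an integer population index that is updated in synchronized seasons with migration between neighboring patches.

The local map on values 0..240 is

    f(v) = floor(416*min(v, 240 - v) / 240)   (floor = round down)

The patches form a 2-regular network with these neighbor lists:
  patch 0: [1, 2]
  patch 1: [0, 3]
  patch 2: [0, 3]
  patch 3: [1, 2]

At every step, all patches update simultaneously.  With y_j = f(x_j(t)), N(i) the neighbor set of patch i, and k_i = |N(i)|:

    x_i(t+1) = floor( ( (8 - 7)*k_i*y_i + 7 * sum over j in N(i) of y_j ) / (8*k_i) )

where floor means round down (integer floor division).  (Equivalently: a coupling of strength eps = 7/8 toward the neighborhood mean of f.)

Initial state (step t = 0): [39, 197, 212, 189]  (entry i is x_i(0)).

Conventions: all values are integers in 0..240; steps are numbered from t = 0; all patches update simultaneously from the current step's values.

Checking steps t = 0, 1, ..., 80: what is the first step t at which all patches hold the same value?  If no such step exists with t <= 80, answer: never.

Simulating step by step:
t=0: [39, 197, 212, 189]  (not all equal)
t=1: [61, 77, 73, 64]  (not all equal)
t=2: [126, 110, 109, 127]  (not all equal)
t=3: [190, 195, 195, 189]  (not all equal)
t=4: [79, 85, 85, 79]  (not all equal)
t=5: [145, 137, 137, 145]  (not all equal)
t=6: [176, 165, 165, 176]  (not all equal)
t=7: [127, 112, 112, 127]  (not all equal)
t=8: [194, 194, 194, 194]  (all equal)

Answer: 8
Key observation: Synchronization is absorbing here: once all patches are equal they stay equal, and step 8 is the first all-equal step.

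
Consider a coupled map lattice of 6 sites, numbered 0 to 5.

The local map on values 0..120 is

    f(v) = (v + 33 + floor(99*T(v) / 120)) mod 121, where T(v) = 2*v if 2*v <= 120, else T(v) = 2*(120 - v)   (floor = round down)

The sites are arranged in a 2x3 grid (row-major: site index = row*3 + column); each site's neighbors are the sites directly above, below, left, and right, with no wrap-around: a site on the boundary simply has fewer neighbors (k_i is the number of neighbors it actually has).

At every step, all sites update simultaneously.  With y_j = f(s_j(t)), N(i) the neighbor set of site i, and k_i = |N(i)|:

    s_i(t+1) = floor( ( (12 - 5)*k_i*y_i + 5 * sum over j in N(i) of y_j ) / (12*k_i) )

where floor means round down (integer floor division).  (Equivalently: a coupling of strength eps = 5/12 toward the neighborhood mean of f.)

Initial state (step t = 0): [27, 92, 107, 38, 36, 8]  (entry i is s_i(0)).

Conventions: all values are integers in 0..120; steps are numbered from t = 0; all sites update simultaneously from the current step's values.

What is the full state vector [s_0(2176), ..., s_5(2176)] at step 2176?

Simulating step by step:
t=0: [27, 92, 107, 38, 36, 8]
t=1: [73, 50, 45, 30, 20, 41]
t=2: [68, 50, 31, 96, 74, 36]
t=3: [56, 59, 77, 53, 49, 40]
t=4: [60, 61, 52, 51, 43, 31]
t=5: [65, 60, 67, 47, 46, 82]
t=6: [61, 64, 64, 41, 41, 53]
t=7: [59, 61, 64, 30, 31, 48]
t=8: [77, 75, 62, 103, 97, 60]
t=9: [56, 59, 67, 46, 51, 65]
t=10: [56, 63, 66, 41, 50, 62]
t=11: [53, 64, 67, 33, 47, 63]
t=12: [69, 61, 67, 88, 56, 61]
t=13: [63, 67, 67, 56, 61, 67]
t=14: [66, 66, 66, 63, 67, 66]
t=15: [67, 66, 67, 67, 66, 66]
t=16: [66, 66, 66, 66, 66, 66]
t=17: [67, 67, 67, 67, 67, 67]
t=18: [66, 66, 66, 66, 66, 66]

Answer: [66, 66, 66, 66, 66, 66]
Key observation: The state at step 16, [66, 66, 66, 66, 66, 66], reappears at step 18: the system is in a cycle of period 2 from step 16 on.  Therefore the state at step 2176 equals the state at step 16 + ((2176 - 16) mod 2) = 16, which is [66, 66, 66, 66, 66, 66].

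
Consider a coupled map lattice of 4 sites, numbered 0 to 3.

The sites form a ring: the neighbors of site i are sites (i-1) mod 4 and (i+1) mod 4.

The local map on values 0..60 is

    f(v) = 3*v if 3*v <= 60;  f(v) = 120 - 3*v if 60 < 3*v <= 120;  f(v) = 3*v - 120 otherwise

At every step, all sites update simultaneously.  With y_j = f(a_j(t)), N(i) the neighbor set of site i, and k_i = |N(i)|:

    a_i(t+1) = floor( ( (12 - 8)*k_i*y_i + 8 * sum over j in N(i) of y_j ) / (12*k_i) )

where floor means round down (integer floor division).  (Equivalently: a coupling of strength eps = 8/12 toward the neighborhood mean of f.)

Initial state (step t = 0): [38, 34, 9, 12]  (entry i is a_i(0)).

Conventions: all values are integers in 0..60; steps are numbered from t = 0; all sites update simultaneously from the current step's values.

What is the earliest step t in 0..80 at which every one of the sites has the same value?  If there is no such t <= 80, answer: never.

Simulating step by step:
t=0: [38, 34, 9, 12]  (not all equal)
t=1: [20, 17, 27, 23]  (not all equal)
t=2: [54, 50, 47, 50]  (not all equal)
t=3: [34, 31, 27, 31]  (not all equal)
t=4: [24, 28, 31, 28]  (not all equal)
t=5: [40, 37, 33, 37]  (not all equal)
t=6: [6, 10, 13, 10]  (not all equal)
t=7: [26, 29, 33, 29]  (not all equal)
t=8: [36, 32, 29, 32]  (not all equal)
t=9: [20, 23, 27, 23]  (not all equal)
t=10: [54, 50, 47, 50]  (not all equal)

Answer: never
Key observation: The state at step 2 reappears at step 10 — the system is in a cycle of period 8 from step 2 on.  No step 0..10 is synchronized, and the cycle repeats forever, so no step up to 80 (or ever) has all sites equal.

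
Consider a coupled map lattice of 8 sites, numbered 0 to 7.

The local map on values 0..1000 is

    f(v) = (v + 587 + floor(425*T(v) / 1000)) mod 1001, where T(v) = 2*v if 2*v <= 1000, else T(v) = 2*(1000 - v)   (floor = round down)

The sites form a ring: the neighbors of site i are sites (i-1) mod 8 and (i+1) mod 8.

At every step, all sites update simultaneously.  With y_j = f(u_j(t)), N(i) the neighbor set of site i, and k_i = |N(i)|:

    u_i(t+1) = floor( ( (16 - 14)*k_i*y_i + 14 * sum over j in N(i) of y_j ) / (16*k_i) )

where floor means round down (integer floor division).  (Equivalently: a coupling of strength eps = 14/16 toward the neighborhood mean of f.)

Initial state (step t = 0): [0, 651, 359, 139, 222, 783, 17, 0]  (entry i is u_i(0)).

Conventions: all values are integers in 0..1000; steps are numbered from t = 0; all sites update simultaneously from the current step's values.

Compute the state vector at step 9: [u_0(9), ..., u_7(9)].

Answer: [478, 374, 481, 430, 506, 475, 504, 421]

Derivation:
t=0: [0, 651, 359, 139, 222, 783, 17, 0]
t=1: [563, 432, 633, 651, 735, 775, 576, 600]
t=2: [463, 507, 467, 537, 542, 536, 536, 521]
t=3: [504, 453, 505, 487, 516, 516, 515, 483]
t=4: [458, 500, 462, 508, 501, 513, 498, 507]
t=5: [501, 445, 502, 480, 511, 509, 511, 475]
t=6: [445, 498, 450, 506, 495, 512, 491, 505]
t=7: [496, 425, 497, 465, 510, 499, 509, 458]
t=8: [415, 487, 421, 500, 481, 511, 476, 498]
t=9: [478, 374, 481, 430, 506, 475, 504, 421]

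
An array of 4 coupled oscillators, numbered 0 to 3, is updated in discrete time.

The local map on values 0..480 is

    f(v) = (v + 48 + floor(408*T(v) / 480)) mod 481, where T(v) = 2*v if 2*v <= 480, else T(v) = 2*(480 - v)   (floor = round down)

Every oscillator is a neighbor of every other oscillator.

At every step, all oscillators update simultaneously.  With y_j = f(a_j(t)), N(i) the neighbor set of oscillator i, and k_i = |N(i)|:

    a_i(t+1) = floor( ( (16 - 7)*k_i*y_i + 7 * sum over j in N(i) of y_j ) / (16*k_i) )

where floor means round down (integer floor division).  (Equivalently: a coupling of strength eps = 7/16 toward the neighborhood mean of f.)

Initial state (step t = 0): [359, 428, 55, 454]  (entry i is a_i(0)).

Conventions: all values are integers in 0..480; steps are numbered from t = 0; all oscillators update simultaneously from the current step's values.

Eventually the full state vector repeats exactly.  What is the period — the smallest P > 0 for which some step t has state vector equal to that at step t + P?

Answer: 8
Key observation: The state at step 13, [212, 212, 212, 212], reappears at step 21 — and no state repeats earlier — so the cycle the system enters has period 8.

Derivation:
t=0: [359, 428, 55, 454]
t=1: [123, 103, 150, 96]
t=2: [372, 349, 402, 341]
t=3: [124, 131, 115, 133]
t=4: [384, 392, 374, 395]
t=5: [112, 110, 115, 109]
t=6: [349, 347, 352, 345]
t=7: [138, 139, 137, 139]
t=8: [420, 421, 419, 421]
t=9: [88, 88, 88, 88]
t=10: [285, 285, 285, 285]
t=11: [183, 183, 183, 183]
t=12: [61, 61, 61, 61]
t=13: [212, 212, 212, 212]
t=14: [139, 139, 139, 139]
t=15: [423, 423, 423, 423]
t=16: [86, 86, 86, 86]
t=17: [280, 280, 280, 280]
t=18: [187, 187, 187, 187]
t=19: [71, 71, 71, 71]
t=20: [239, 239, 239, 239]
t=21: [212, 212, 212, 212]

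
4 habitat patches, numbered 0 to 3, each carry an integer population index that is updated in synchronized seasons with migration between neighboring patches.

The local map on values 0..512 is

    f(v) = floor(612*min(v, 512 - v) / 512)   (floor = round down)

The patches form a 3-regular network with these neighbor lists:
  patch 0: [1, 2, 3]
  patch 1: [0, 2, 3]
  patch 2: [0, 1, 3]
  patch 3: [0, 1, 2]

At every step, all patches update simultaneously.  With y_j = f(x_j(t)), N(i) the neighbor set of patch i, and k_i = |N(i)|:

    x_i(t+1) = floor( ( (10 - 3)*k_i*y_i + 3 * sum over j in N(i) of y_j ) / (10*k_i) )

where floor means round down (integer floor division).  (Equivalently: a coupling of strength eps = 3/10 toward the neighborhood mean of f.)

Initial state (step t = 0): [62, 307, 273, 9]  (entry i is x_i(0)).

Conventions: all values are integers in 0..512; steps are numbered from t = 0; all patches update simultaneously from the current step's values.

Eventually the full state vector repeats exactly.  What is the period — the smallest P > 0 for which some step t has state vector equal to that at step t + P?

Simulating step by step:
t=0: [62, 307, 273, 9]
t=1: [105, 208, 232, 67]
t=2: [148, 221, 239, 121]
t=3: [192, 245, 257, 173]
t=4: [240, 278, 285, 226]
t=5: [282, 278, 273, 272]
t=6: [276, 279, 283, 284]
t=7: [279, 277, 274, 273]
t=8: [279, 280, 283, 283]
t=9: [276, 276, 273, 273]
t=10: [282, 282, 284, 284]
t=11: [273, 273, 272, 272]
t=12: [285, 285, 285, 285]
t=13: [271, 271, 271, 271]
t=14: [288, 288, 288, 288]
t=15: [267, 267, 267, 267]
t=16: [292, 292, 292, 292]
t=17: [262, 262, 262, 262]
t=18: [298, 298, 298, 298]
t=19: [255, 255, 255, 255]
t=20: [304, 304, 304, 304]
t=21: [248, 248, 248, 248]
t=22: [296, 296, 296, 296]
t=23: [258, 258, 258, 258]
t=24: [303, 303, 303, 303]
t=25: [249, 249, 249, 249]
t=26: [297, 297, 297, 297]
t=27: [256, 256, 256, 256]
t=28: [306, 306, 306, 306]
t=29: [246, 246, 246, 246]
t=30: [294, 294, 294, 294]
t=31: [260, 260, 260, 260]
t=32: [301, 301, 301, 301]
t=33: [252, 252, 252, 252]
t=34: [301, 301, 301, 301]

Answer: 2
Key observation: The state at step 32, [301, 301, 301, 301], reappears at step 34 — and no state repeats earlier — so the cycle the system enters has period 2.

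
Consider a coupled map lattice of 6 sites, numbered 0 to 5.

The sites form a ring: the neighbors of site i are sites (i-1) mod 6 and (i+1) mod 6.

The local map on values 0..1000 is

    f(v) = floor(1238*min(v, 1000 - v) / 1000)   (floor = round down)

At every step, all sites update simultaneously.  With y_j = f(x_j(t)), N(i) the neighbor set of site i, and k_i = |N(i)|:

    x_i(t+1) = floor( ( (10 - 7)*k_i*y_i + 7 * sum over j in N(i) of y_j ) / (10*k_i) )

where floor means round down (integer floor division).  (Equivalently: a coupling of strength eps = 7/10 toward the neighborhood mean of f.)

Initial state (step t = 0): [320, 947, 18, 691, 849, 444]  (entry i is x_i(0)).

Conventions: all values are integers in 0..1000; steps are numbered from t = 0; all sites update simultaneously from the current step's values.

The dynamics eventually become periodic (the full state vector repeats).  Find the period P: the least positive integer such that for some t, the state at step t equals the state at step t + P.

Answer: 14
Key observation: The state at step 19, [599, 599, 599, 599, 599, 599], reappears at step 33 — and no state repeats earlier — so the cycle the system enters has period 14.

Derivation:
t=0: [320, 947, 18, 691, 849, 444]
t=1: [333, 165, 163, 187, 381, 368]
t=2: [354, 275, 212, 304, 381, 445]
t=3: [442, 347, 329, 369, 465, 483]
t=4: [523, 462, 431, 480, 541, 571]
t=5: [562, 564, 567, 563, 564, 564]
t=6: [539, 539, 538, 538, 539, 540]
t=7: [569, 570, 570, 570, 570, 569]
t=8: [532, 532, 532, 532, 532, 532]
t=9: [579, 579, 579, 579, 579, 579]
t=10: [521, 521, 521, 521, 521, 521]
t=11: [593, 593, 593, 593, 593, 593]
t=12: [503, 503, 503, 503, 503, 503]
t=13: [615, 615, 615, 615, 615, 615]
t=14: [476, 476, 476, 476, 476, 476]
t=15: [589, 589, 589, 589, 589, 589]
t=16: [508, 508, 508, 508, 508, 508]
t=17: [609, 609, 609, 609, 609, 609]
t=18: [484, 484, 484, 484, 484, 484]
t=19: [599, 599, 599, 599, 599, 599]
t=20: [496, 496, 496, 496, 496, 496]
t=21: [614, 614, 614, 614, 614, 614]
t=22: [477, 477, 477, 477, 477, 477]
t=23: [590, 590, 590, 590, 590, 590]
t=24: [507, 507, 507, 507, 507, 507]
t=25: [610, 610, 610, 610, 610, 610]
t=26: [482, 482, 482, 482, 482, 482]
t=27: [596, 596, 596, 596, 596, 596]
t=28: [500, 500, 500, 500, 500, 500]
t=29: [619, 619, 619, 619, 619, 619]
t=30: [471, 471, 471, 471, 471, 471]
t=31: [583, 583, 583, 583, 583, 583]
t=32: [516, 516, 516, 516, 516, 516]
t=33: [599, 599, 599, 599, 599, 599]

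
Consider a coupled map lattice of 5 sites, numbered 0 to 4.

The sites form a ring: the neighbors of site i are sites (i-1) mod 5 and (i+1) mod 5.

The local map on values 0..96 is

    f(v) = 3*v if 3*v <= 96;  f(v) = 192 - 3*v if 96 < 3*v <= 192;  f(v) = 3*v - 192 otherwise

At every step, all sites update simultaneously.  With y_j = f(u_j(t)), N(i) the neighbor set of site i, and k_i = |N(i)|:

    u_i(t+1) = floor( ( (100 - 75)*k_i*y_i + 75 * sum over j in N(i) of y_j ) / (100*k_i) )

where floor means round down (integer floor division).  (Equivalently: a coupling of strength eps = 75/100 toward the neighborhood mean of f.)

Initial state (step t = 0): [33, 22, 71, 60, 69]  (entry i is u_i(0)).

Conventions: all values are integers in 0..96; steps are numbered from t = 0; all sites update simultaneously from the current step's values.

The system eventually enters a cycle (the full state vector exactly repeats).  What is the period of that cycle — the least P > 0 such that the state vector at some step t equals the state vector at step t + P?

Answer: 13
Key observation: The state at step 103, [57, 57, 46, 32, 46], reappears at step 116 — and no state repeats earlier — so the cycle the system enters has period 13.

Derivation:
t=0: [33, 22, 71, 60, 69]
t=1: [53, 59, 34, 16, 43]
t=2: [37, 49, 46, 69, 46]
t=3: [57, 61, 36, 44, 49]
t=4: [25, 41, 46, 63, 41]
t=5: [70, 65, 40, 46, 46]
t=6: [25, 34, 39, 60, 40]
t=7: [79, 78, 57, 58, 50]
t=8: [42, 35, 27, 28, 34]
t=9: [82, 76, 84, 85, 78]
t=10: [42, 51, 52, 54, 54]
t=11: [42, 48, 34, 32, 43]
t=12: [58, 70, 76, 81, 76]
t=13: [24, 24, 34, 39, 34]
t=14: [78, 78, 77, 86, 77]
t=15: [40, 40, 50, 45, 50]
t=16: [60, 60, 58, 45, 58]
t=17: [14, 14, 30, 27, 30]
t=18: [60, 60, 68, 87, 68]
t=19: [12, 12, 33, 26, 33]
t=20: [57, 57, 66, 89, 66]
t=21: [15, 15, 37, 23, 37]
t=22: [58, 58, 63, 78, 63]
t=23: [12, 12, 23, 12, 23]
t=24: [48, 48, 44, 60, 44]
t=25: [52, 52, 37, 48, 37]
t=26: [52, 52, 51, 72, 51]
t=27: [37, 37, 32, 35, 32]
t=28: [86, 86, 87, 93, 87]
t=29: [67, 67, 74, 73, 74]
t=30: [16, 16, 21, 29, 21]
t=31: [53, 53, 66, 69, 66]
t=32: [22, 22, 19, 8, 19]
t=33: [62, 62, 48, 48, 48]
t=34: [21, 21, 32, 48, 32]
t=35: [75, 75, 65, 84, 65]
t=36: [21, 21, 35, 17, 35]
t=37: [72, 72, 64, 78, 64]
t=38: [15, 15, 24, 10, 24]
t=39: [55, 55, 46, 61, 46]
t=40: [37, 37, 27, 42, 27]
t=41: [81, 81, 75, 77, 75]
t=42: [44, 44, 42, 34, 42]
t=43: [62, 62, 72, 72, 72]
t=44: [12, 12, 17, 24, 17]
t=45: [41, 41, 53, 56, 53]
t=46: [55, 55, 43, 30, 43]
t=47: [40, 40, 59, 69, 59]
t=48: [50, 50, 36, 15, 36]
t=49: [57, 57, 53, 74, 53]
t=50: [25, 25, 27, 32, 27]
t=51: [77, 77, 84, 84, 84]
t=52: [46, 46, 52, 60, 52]
t=53: [47, 47, 33, 30, 33]
t=54: [66, 66, 76, 92, 76]
t=55: [17, 17, 42, 48, 42]
t=56: [56, 56, 53, 61, 53]
t=57: [27, 27, 20, 27, 20]
t=58: [73, 73, 75, 65, 75]
t=59: [29, 29, 19, 25, 19]
t=60: [75, 75, 75, 61, 75]
t=61: [33, 33, 24, 27, 24]
t=62: [85, 85, 83, 74, 83]
t=63: [60, 60, 49, 50, 49]
t=64: [24, 24, 31, 44, 31]
t=65: [79, 79, 72, 84, 72]
t=66: [37, 37, 45, 33, 45]
t=67: [72, 72, 79, 66, 79]
t=68: [31, 31, 22, 35, 22]
t=69: [82, 82, 84, 71, 84]
t=70: [56, 56, 43, 50, 43]
t=71: [38, 38, 40, 57, 40]
t=72: [75, 75, 55, 59, 55]
t=73: [30, 30, 24, 24, 24]
t=74: [83, 83, 78, 72, 78]
t=75: [51, 51, 40, 37, 40]
t=76: [51, 51, 63, 74, 63]
t=77: [25, 25, 26, 9, 26]
t=78: [76, 76, 57, 65, 57]
t=79: [30, 30, 19, 16, 19]
t=80: [77, 77, 66, 54, 66]
t=81: [26, 26, 27, 12, 27]
t=82: [79, 79, 63, 69, 63]
t=83: [29, 29, 23, 6, 23]
t=84: [80, 80, 56, 56, 56]
t=85: [39, 39, 33, 24, 33]
t=86: [81, 81, 78, 87, 78]
t=87: [47, 47, 55, 48, 55]
t=88: [42, 42, 43, 32, 43]
t=89: [64, 64, 76, 71, 76]
t=90: [13, 13, 16, 32, 16]
t=91: [42, 42, 62, 60, 62]
t=92: [43, 43, 30, 7, 30]
t=93: [73, 73, 54, 72, 54]
t=94: [28, 28, 26, 28, 26]
t=95: [81, 81, 82, 79, 82]
t=96: [52, 52, 49, 51, 49]
t=97: [39, 39, 39, 43, 39]
t=98: [75, 75, 70, 72, 70]
t=99: [27, 27, 25, 19, 25]
t=100: [78, 78, 70, 70, 70]
t=101: [33, 33, 27, 18, 27]
t=102: [88, 88, 75, 74, 75]
t=103: [57, 57, 46, 32, 46]
t=104: [33, 33, 57, 64, 57]
t=105: [66, 66, 40, 15, 40]
t=106: [30, 30, 37, 65, 37]
t=107: [86, 86, 55, 61, 55]
t=108: [51, 51, 34, 22, 34]
t=109: [58, 58, 61, 84, 61]
t=110: [14, 14, 31, 21, 31]
t=111: [61, 61, 62, 85, 62]
t=112: [7, 7, 28, 20, 28]
t=113: [44, 44, 51, 78, 51]
t=114: [52, 52, 48, 39, 48]
t=115: [40, 40, 53, 54, 53]
t=116: [57, 57, 46, 32, 46]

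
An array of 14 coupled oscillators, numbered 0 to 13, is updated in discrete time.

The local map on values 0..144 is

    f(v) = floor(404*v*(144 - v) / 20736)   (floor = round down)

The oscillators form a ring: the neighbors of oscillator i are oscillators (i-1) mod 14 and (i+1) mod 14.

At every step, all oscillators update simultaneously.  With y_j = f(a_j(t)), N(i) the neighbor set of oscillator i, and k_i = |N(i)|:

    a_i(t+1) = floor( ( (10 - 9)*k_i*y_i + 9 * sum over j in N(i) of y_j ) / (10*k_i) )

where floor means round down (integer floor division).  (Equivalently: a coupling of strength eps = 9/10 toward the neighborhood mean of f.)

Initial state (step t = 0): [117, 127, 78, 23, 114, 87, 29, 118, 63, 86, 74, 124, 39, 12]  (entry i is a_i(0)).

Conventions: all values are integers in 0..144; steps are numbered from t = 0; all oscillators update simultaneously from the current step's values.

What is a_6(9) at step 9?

Answer: a_6(9) = 90

Derivation:
t=0: [117, 127, 78, 23, 114, 87, 29, 118, 63, 86, 74, 124, 39, 12]
t=1: [38, 76, 53, 80, 74, 68, 76, 79, 80, 99, 75, 85, 43, 66]
t=2: [97, 86, 98, 96, 99, 100, 100, 99, 93, 98, 92, 92, 97, 82]
t=3: [97, 88, 92, 86, 86, 85, 85, 88, 87, 91, 90, 90, 95, 89]
t=4: [94, 91, 96, 95, 97, 97, 96, 96, 94, 94, 93, 92, 94, 89]
t=5: [93, 90, 91, 88, 88, 88, 88, 89, 90, 91, 92, 91, 93, 91]
t=6: [93, 92, 94, 94, 96, 96, 95, 95, 94, 93, 93, 92, 92, 92]
t=7: [92, 91, 91, 90, 89, 89, 89, 90, 91, 91, 92, 92, 93, 92]
t=8: [93, 93, 93, 94, 94, 95, 94, 94, 93, 93, 93, 92, 92, 92]
t=9: [92, 92, 91, 91, 90, 90, 90, 91, 91, 92, 92, 92, 93, 92]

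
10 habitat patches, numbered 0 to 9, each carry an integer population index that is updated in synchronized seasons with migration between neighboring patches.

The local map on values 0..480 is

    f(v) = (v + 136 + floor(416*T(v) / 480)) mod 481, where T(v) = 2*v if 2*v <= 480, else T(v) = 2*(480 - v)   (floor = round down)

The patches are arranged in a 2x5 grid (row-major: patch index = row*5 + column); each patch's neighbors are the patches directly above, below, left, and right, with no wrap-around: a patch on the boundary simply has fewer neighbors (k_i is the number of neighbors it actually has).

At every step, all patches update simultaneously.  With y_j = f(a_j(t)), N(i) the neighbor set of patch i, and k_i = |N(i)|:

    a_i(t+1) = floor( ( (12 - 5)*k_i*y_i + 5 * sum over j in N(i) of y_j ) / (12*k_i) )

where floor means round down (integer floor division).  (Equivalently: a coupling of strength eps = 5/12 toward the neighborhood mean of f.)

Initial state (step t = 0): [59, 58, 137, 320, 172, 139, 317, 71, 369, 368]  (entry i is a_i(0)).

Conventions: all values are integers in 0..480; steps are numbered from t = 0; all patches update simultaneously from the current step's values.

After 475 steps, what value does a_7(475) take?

Answer: a_7(475) = 280
Key observation: The state at step 15, [280, 280, 280, 280, 280, 280, 280, 280, 280, 280], reappears at step 17: the system is in a cycle of period 2 from step 15 on.  Therefore the state at step 475 equals the state at step 15 + ((475 - 15) mod 2) = 15, which is [280, 280, 280, 280, 280, 280, 280, 280, 280, 280].

Derivation:
t=0: [59, 58, 137, 320, 172, 139, 317, 71, 369, 368]
t=1: [241, 252, 138, 198, 170, 134, 239, 261, 236, 197]
t=2: [248, 266, 128, 176, 150, 141, 265, 260, 270, 199]
t=3: [246, 253, 102, 129, 107, 147, 257, 253, 256, 189]
t=4: [252, 316, 326, 162, 286, 158, 265, 316, 240, 251]
t=5: [247, 265, 228, 172, 244, 173, 253, 266, 272, 298]
t=6: [265, 293, 260, 194, 261, 200, 274, 290, 262, 280]
t=7: [268, 280, 274, 230, 269, 237, 270, 281, 274, 286]
t=8: [290, 284, 284, 284, 285, 296, 288, 282, 283, 281]
t=9: [273, 277, 278, 278, 278, 271, 275, 278, 279, 279]
t=10: [285, 283, 283, 282, 282, 286, 284, 283, 282, 282]
t=11: [278, 278, 279, 279, 280, 277, 278, 279, 279, 280]
t=12: [283, 282, 282, 281, 281, 283, 282, 282, 281, 281]
t=13: [279, 279, 280, 280, 280, 279, 279, 280, 280, 280]
t=14: [282, 281, 281, 281, 281, 282, 281, 281, 281, 281]
t=15: [280, 280, 280, 280, 280, 280, 280, 280, 280, 280]
t=16: [281, 281, 281, 281, 281, 281, 281, 281, 281, 281]
t=17: [280, 280, 280, 280, 280, 280, 280, 280, 280, 280]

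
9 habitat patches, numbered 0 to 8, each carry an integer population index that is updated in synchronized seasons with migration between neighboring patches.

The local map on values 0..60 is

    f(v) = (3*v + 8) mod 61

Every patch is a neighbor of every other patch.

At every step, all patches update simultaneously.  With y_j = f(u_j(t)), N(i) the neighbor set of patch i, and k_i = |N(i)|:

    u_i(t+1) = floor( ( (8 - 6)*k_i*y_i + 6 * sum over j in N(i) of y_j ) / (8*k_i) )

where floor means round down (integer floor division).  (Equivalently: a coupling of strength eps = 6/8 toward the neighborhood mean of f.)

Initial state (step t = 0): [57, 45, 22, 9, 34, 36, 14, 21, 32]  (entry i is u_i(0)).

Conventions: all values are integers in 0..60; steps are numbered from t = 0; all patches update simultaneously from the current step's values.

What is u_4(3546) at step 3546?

Answer: u_4(3546) = 8
Key observation: The state at step 6, [8, 8, 8, 8, 8, 8, 8, 8, 8], reappears at step 16: the system is in a cycle of period 10 from step 6 on.  Therefore the state at step 3546 equals the state at step 6 + ((3546 - 6) mod 10) = 6, which is [8, 8, 8, 8, 8, 8, 8, 8, 8].

Derivation:
t=0: [57, 45, 22, 9, 34, 36, 14, 21, 32]
t=1: [40, 34, 33, 36, 38, 39, 39, 32, 37]
t=2: [25, 32, 31, 33, 24, 25, 25, 31, 33]
t=3: [31, 34, 34, 35, 31, 31, 31, 34, 35]
t=4: [44, 46, 46, 46, 44, 44, 44, 46, 46]
t=5: [20, 21, 21, 21, 20, 20, 20, 21, 21]
t=6: [8, 8, 8, 8, 8, 8, 8, 8, 8]
t=7: [32, 32, 32, 32, 32, 32, 32, 32, 32]
t=8: [43, 43, 43, 43, 43, 43, 43, 43, 43]
t=9: [15, 15, 15, 15, 15, 15, 15, 15, 15]
t=10: [53, 53, 53, 53, 53, 53, 53, 53, 53]
t=11: [45, 45, 45, 45, 45, 45, 45, 45, 45]
t=12: [21, 21, 21, 21, 21, 21, 21, 21, 21]
t=13: [10, 10, 10, 10, 10, 10, 10, 10, 10]
t=14: [38, 38, 38, 38, 38, 38, 38, 38, 38]
t=15: [0, 0, 0, 0, 0, 0, 0, 0, 0]
t=16: [8, 8, 8, 8, 8, 8, 8, 8, 8]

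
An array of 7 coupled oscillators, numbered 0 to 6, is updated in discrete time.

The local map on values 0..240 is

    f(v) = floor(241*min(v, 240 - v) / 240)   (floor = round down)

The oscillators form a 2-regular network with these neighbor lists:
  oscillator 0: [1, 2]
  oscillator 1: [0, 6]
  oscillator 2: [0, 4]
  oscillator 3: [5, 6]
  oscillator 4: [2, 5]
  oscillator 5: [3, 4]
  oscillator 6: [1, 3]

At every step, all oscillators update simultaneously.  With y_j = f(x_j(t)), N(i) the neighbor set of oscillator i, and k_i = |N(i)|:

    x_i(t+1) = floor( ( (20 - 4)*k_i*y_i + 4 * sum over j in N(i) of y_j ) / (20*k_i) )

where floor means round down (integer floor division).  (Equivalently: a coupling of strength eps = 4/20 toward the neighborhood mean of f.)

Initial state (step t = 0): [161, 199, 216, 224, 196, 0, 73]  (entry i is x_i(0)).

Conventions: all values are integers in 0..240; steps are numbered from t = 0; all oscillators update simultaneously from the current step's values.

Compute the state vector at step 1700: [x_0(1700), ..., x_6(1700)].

Answer: [23, 23, 23, 23, 23, 23, 23]
Key observation: The state at step 37, [23, 23, 23, 23, 23, 23, 23], reappears at step 38: the system is in a cycle of period 1 from step 37 on.  Therefore the state at step 1700 equals the state at step 37 + ((1700 - 37) mod 1) = 37, which is [23, 23, 23, 23, 23, 23, 23].

Derivation:
t=0: [161, 199, 216, 224, 196, 0, 73]
t=1: [69, 48, 31, 20, 37, 6, 64]
t=2: [63, 51, 35, 23, 33, 10, 58]
t=3: [59, 52, 37, 25, 30, 13, 53]
t=4: [56, 52, 38, 26, 29, 15, 50]
t=5: [53, 52, 38, 27, 28, 17, 47]
t=6: [51, 51, 38, 28, 27, 19, 45]
t=7: [49, 50, 38, 28, 27, 20, 43]
t=8: [48, 49, 38, 28, 27, 21, 42]
t=9: [47, 48, 37, 28, 27, 22, 41]
t=10: [46, 47, 37, 28, 27, 23, 40]
t=11: [45, 46, 36, 28, 27, 23, 39]
t=12: [44, 45, 36, 28, 27, 23, 38]
t=13: [43, 44, 35, 28, 27, 23, 37]
t=14: [42, 43, 35, 28, 27, 23, 36]
t=15: [41, 42, 34, 28, 27, 23, 35]
t=16: [40, 41, 34, 28, 27, 23, 35]
t=17: [39, 40, 33, 28, 27, 23, 34]
t=18: [38, 39, 33, 28, 27, 23, 34]
t=19: [37, 38, 32, 28, 27, 23, 33]
t=20: [36, 37, 32, 28, 27, 23, 33]
t=21: [35, 36, 31, 28, 27, 23, 32]
t=22: [34, 35, 31, 27, 27, 23, 32]
t=23: [33, 34, 30, 27, 27, 23, 31]
t=24: [32, 33, 30, 27, 26, 23, 30]
t=25: [31, 32, 29, 26, 26, 23, 30]
t=26: [30, 31, 28, 26, 26, 23, 29]
t=27: [29, 30, 28, 26, 25, 23, 28]
t=28: [29, 29, 27, 25, 25, 23, 28]
t=29: [28, 28, 27, 25, 25, 23, 27]
t=30: [27, 27, 26, 25, 25, 23, 26]
t=31: [26, 26, 26, 24, 24, 23, 26]
t=32: [26, 26, 25, 24, 24, 23, 25]
t=33: [25, 25, 25, 24, 24, 23, 25]
t=34: [25, 25, 24, 24, 24, 23, 24]
t=35: [24, 24, 24, 23, 23, 23, 24]
t=36: [24, 24, 23, 23, 23, 23, 23]
t=37: [23, 23, 23, 23, 23, 23, 23]
t=38: [23, 23, 23, 23, 23, 23, 23]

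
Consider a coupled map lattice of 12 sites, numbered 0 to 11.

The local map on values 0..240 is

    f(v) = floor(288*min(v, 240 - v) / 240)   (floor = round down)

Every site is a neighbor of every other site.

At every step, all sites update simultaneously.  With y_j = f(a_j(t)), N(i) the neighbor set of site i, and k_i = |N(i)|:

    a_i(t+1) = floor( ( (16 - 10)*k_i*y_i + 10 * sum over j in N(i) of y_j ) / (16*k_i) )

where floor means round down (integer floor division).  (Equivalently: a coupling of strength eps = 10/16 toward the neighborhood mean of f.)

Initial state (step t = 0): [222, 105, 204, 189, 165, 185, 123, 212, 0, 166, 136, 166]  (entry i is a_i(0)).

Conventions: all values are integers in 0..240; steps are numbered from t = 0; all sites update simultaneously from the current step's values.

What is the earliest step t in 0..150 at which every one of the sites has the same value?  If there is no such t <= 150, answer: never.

Simulating step by step:
t=0: [222, 105, 204, 189, 165, 185, 123, 212, 0, 166, 136, 166]  (not all equal)
t=1: [56, 90, 63, 69, 78, 71, 94, 60, 50, 78, 89, 78]  (not all equal)
t=2: [80, 93, 83, 85, 89, 86, 95, 82, 78, 89, 93, 89]  (not all equal)
t=3: [101, 106, 102, 103, 104, 103, 107, 101, 100, 104, 106, 104]  (not all equal)
t=4: [122, 124, 123, 123, 123, 123, 125, 122, 122, 123, 124, 123]  (not all equal)
t=5: [140, 139, 139, 139, 139, 139, 139, 140, 140, 139, 139, 139]  (not all equal)
t=6: [120, 120, 120, 120, 120, 120, 120, 120, 120, 120, 120, 120]  (all equal)

Answer: 6
Key observation: Synchronization is absorbing here: once all sites are equal they stay equal, and step 6 is the first all-equal step.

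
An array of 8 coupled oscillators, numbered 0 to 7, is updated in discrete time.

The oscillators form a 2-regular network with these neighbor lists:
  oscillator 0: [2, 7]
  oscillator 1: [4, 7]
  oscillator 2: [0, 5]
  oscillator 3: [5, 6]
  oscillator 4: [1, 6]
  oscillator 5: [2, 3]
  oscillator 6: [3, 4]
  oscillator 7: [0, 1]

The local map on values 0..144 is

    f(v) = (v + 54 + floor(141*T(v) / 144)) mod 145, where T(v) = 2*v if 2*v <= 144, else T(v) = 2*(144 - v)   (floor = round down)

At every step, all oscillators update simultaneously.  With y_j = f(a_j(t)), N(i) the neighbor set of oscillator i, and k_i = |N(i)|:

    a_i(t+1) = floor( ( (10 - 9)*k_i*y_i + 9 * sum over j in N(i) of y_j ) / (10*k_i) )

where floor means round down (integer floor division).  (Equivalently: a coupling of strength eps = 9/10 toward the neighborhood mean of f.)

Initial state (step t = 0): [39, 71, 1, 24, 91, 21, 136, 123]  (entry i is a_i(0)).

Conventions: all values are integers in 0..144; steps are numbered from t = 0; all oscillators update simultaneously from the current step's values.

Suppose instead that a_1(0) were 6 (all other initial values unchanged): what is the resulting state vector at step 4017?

Simulating step by step:
t=0: [39, 6, 1, 24, 91, 21, 136, 123]
t=1: [60, 86, 68, 91, 69, 93, 108, 50]
t=2: [83, 86, 95, 94, 99, 105, 105, 92]
t=3: [101, 99, 100, 91, 98, 98, 97, 108]
t=4: [91, 92, 95, 98, 97, 98, 99, 94]
t=5: [99, 99, 99, 96, 98, 97, 97, 102]
t=6: [94, 95, 96, 98, 97, 97, 98, 95]
t=7: [99, 98, 99, 97, 98, 98, 97, 99]
t=8: [96, 96, 96, 97, 97, 97, 97, 96]
t=9: [99, 98, 98, 98, 98, 98, 98, 99]
t=10: [96, 96, 96, 97, 97, 97, 97, 96]

Answer: [99, 98, 98, 98, 98, 98, 98, 99]
Key observation: The state at step 8, [96, 96, 96, 97, 97, 97, 97, 96], reappears at step 10: the system is in a cycle of period 2 from step 8 on.  Therefore the state at step 4017 equals the state at step 8 + ((4017 - 8) mod 2) = 9, which is [99, 98, 98, 98, 98, 98, 98, 99].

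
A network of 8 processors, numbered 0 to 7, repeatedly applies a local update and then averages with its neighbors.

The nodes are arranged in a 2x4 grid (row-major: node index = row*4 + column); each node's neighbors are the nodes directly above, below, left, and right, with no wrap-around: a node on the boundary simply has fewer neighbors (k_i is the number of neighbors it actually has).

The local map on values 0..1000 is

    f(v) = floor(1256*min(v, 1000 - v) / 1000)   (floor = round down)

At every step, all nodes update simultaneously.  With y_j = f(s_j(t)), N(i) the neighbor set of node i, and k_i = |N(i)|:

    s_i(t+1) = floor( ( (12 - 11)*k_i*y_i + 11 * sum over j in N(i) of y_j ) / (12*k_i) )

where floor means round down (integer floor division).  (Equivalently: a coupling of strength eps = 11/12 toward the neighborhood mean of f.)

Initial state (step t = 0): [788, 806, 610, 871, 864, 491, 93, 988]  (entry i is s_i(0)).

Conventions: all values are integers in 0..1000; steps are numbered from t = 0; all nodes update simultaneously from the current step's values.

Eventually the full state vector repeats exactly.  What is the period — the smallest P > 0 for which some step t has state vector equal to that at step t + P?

Answer: 4
Key observation: The state at step 54, [611, 611, 611, 612, 611, 611, 611, 612], reappears at step 58 — and no state repeats earlier — so the cycle the system enters has period 4.

Derivation:
t=0: [788, 806, 610, 871, 864, 491, 93, 988]
t=1: [211, 439, 199, 244, 418, 212, 351, 128]
t=2: [515, 284, 417, 212, 287, 485, 242, 355]
t=3: [378, 561, 326, 465, 588, 362, 507, 297]
t=4: [529, 454, 570, 407, 468, 553, 429, 582]
t=5: [579, 564, 539, 530, 576, 564, 541, 524]
t=6: [538, 550, 571, 588, 537, 551, 574, 584]
t=7: [573, 560, 538, 528, 572, 560, 540, 525]
t=8: [543, 555, 574, 588, 543, 555, 576, 585]
t=9: [566, 555, 535, 527, 566, 554, 537, 524]
t=10: [550, 562, 578, 590, 551, 561, 580, 588]
t=11: [557, 548, 530, 522, 558, 547, 532, 520]
t=12: [560, 570, 585, 596, 561, 569, 586, 594]
t=13: [546, 538, 521, 514, 546, 537, 523, 512]
t=14: [574, 583, 596, 606, 575, 582, 598, 605]
t=15: [528, 522, 507, 500, 530, 520, 508, 498]
t=16: [594, 603, 615, 622, 596, 602, 615, 622]
t=17: [503, 497, 484, 478, 504, 496, 485, 478]
t=18: [623, 618, 610, 603, 622, 618, 609, 604]
t=19: [476, 480, 489, 493, 475, 481, 488, 494]
t=20: [598, 604, 611, 617, 600, 603, 612, 615]
t=21: [499, 496, 488, 485, 501, 495, 489, 483]
t=22: [624, 619, 614, 609, 623, 620, 613, 611]
t=23: [475, 477, 484, 486, 474, 478, 483, 488]
t=24: [596, 600, 605, 609, 597, 600, 606, 608]
t=25: [504, 501, 495, 493, 504, 500, 496, 492]
t=26: [623, 623, 622, 619, 624, 623, 622, 620]
t=27: [472, 473, 474, 475, 472, 473, 474, 476]
t=28: [592, 593, 595, 596, 592, 593, 595, 595]
t=29: [511, 510, 508, 507, 511, 510, 508, 507]
t=30: [614, 615, 617, 618, 614, 615, 617, 618]
t=31: [483, 482, 481, 479, 483, 482, 481, 479]
t=32: [605, 605, 603, 602, 605, 605, 603, 602]
t=33: [496, 496, 497, 498, 496, 496, 497, 498]
t=34: [622, 622, 623, 624, 622, 622, 623, 624]
t=35: [474, 473, 473, 472, 474, 473, 473, 472]
t=36: [594, 594, 593, 592, 594, 594, 593, 592]
t=37: [509, 509, 510, 511, 509, 509, 510, 511]
t=38: [616, 615, 615, 614, 616, 615, 615, 614]
t=39: [482, 482, 483, 483, 482, 482, 483, 483]
t=40: [605, 605, 605, 606, 605, 605, 605, 606]
t=41: [496, 496, 495, 494, 496, 496, 495, 494]
t=42: [622, 621, 621, 620, 622, 621, 621, 620]
t=43: [474, 475, 476, 476, 474, 475, 476, 476]
t=44: [595, 596, 596, 597, 595, 596, 596, 597]
t=45: [507, 507, 506, 506, 507, 507, 506, 506]
t=46: [619, 619, 619, 620, 619, 619, 619, 620]
t=47: [478, 478, 477, 477, 478, 478, 477, 477]
t=48: [600, 599, 599, 599, 600, 599, 599, 599]
t=49: [502, 502, 503, 503, 502, 502, 503, 503]
t=50: [625, 624, 624, 624, 625, 624, 624, 624]
t=51: [471, 471, 472, 472, 471, 471, 472, 472]
t=52: [591, 591, 591, 592, 591, 591, 591, 592]
t=53: [513, 513, 512, 512, 513, 513, 512, 512]
t=54: [611, 611, 611, 612, 611, 611, 611, 612]
t=55: [488, 488, 487, 487, 488, 488, 487, 487]
t=56: [612, 611, 611, 611, 612, 611, 611, 611]
t=57: [487, 487, 488, 488, 487, 487, 488, 488]
t=58: [611, 611, 611, 612, 611, 611, 611, 612]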